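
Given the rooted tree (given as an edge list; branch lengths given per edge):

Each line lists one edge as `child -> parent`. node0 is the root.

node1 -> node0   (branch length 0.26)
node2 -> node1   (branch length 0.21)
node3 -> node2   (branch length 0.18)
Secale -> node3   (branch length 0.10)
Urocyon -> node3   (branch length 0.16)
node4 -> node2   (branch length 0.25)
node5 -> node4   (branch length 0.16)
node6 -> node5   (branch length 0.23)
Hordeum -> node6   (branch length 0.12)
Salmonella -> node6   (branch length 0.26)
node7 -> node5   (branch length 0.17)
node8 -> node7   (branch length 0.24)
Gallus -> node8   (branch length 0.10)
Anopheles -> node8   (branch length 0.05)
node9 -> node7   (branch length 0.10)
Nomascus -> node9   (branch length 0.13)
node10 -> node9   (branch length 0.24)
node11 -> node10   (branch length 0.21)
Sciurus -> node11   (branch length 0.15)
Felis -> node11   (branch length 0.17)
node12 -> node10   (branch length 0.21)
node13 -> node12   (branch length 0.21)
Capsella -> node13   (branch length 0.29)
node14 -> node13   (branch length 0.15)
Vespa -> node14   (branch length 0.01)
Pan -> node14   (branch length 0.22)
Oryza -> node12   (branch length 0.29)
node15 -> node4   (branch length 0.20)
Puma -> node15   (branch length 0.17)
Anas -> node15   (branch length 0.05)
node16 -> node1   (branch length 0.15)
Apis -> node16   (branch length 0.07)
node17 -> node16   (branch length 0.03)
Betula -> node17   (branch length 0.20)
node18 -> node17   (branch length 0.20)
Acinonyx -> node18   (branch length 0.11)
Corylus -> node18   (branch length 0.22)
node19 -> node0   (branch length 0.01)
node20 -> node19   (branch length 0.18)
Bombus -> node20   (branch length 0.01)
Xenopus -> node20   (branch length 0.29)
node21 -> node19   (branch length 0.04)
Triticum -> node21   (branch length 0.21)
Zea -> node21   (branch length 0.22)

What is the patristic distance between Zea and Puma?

1.36

The path runs Zea → … → MRCA → … → Puma; the MRCA is the root of the tree.
Branch lengths along that path: 0.22 + 0.04 + 0.01 + 0.26 + 0.21 + 0.25 + 0.20 + 0.17 = 1.36.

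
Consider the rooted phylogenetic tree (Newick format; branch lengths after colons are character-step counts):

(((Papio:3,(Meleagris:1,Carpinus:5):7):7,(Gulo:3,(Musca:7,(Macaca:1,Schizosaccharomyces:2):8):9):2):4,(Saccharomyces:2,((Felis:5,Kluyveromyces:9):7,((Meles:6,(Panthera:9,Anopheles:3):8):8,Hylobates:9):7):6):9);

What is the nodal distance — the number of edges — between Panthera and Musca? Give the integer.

The MRCA of Panthera and Musca is the root of the tree.
From Panthera up to that node: 6 branches. From Musca up to the same node: 4 branches. Total: 6 + 4 = 10.

10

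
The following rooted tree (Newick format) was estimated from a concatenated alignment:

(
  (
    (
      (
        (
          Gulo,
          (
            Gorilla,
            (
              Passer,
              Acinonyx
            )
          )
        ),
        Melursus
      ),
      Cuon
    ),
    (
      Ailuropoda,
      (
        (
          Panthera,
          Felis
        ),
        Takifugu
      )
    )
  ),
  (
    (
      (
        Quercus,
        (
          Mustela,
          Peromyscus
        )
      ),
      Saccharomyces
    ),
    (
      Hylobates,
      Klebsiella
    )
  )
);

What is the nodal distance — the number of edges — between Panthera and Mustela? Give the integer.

The MRCA of Panthera and Mustela is the root of the tree.
From Panthera up to that node: 5 branches. From Mustela up to the same node: 5 branches. Total: 5 + 5 = 10.

10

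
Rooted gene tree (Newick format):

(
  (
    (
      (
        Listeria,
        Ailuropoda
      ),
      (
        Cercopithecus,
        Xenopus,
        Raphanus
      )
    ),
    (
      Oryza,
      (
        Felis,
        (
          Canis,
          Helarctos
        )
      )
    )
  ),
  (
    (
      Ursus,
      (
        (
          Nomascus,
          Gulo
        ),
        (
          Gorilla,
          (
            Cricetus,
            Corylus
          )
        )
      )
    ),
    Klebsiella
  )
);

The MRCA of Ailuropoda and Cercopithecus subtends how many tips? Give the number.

The MRCA of Ailuropoda and Cercopithecus is the node subtending ((Listeria,Ailuropoda),(Cercopithecus,Xenopus,Raphanus)).
That clade contains 5 terminal taxa: Ailuropoda, Cercopithecus, Listeria, Raphanus, Xenopus.

5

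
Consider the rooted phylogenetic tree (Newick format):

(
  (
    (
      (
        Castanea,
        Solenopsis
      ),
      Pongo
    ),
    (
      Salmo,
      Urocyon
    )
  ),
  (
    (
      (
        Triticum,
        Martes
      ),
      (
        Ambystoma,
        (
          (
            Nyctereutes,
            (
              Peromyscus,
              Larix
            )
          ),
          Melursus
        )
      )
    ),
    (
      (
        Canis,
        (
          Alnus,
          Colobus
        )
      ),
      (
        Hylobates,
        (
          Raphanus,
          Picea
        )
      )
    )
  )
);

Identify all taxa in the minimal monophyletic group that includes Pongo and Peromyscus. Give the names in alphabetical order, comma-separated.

Alnus, Ambystoma, Canis, Castanea, Colobus, Hylobates, Larix, Martes, Melursus, Nyctereutes, Peromyscus, Picea, Pongo, Raphanus, Salmo, Solenopsis, Triticum, Urocyon

Tracing Pongo: it sits inside ((Castanea,Solenopsis),Pongo).
Tracing Peromyscus: it sits inside (Peromyscus,Larix).
The smallest clade enclosing both is the whole tree (their MRCA is the root), so the answer is all 18 tips in alphabetical order.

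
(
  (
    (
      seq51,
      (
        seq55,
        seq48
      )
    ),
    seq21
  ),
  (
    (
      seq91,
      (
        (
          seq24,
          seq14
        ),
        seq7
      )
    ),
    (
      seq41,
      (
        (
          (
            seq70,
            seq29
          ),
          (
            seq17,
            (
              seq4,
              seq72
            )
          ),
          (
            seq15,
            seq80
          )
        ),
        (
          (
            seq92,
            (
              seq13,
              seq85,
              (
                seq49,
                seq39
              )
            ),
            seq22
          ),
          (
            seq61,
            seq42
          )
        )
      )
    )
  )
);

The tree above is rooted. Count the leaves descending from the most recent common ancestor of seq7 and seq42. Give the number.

20

The MRCA of seq7 and seq42 is the node subtending ((seq91,((seq24,seq14),seq7)),(seq41,(((seq70,seq29),(seq17,(seq4,seq72)),(seq15,seq80)),((seq92,(seq13,seq85,(seq49,seq39)),seq22),(seq61,seq42))))).
That clade contains 20 terminal taxa: seq13, seq14, seq15, seq17, seq22, seq24, seq29, seq39, seq4, seq41, seq42, seq49, seq61, seq7, seq70, seq72, seq80, seq85, seq91, seq92.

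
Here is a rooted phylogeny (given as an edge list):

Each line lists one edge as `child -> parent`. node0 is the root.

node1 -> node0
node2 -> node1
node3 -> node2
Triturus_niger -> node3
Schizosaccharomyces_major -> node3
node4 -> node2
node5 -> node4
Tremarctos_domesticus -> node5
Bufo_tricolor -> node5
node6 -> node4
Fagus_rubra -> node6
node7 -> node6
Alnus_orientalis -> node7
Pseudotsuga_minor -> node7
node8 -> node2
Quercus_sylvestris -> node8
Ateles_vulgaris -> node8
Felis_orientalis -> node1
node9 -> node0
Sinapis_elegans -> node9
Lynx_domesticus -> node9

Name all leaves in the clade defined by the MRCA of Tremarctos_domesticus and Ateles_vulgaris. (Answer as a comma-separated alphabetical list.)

Alnus_orientalis, Ateles_vulgaris, Bufo_tricolor, Fagus_rubra, Pseudotsuga_minor, Quercus_sylvestris, Schizosaccharomyces_major, Tremarctos_domesticus, Triturus_niger

Tracing Tremarctos_domesticus: it sits inside (Tremarctos_domesticus,Bufo_tricolor).
Tracing Ateles_vulgaris: it sits inside (Quercus_sylvestris,Ateles_vulgaris).
The smallest clade enclosing both is ((Triturus_niger,Schizosaccharomyces_major),((Tremarctos_domesticus,Bufo_tricolor),(Fagus_rubra,(Alnus_orientalis,Pseudotsuga_minor))),(Quercus_sylvestris,Ateles_vulgaris)); the answer is its 9 terminal taxa in alphabetical order.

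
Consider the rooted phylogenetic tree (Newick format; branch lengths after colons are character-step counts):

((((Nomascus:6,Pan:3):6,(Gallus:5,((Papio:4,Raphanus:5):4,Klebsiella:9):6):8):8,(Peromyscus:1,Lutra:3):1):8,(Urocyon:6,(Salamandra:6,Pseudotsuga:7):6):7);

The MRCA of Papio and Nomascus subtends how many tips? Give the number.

6

The MRCA of Papio and Nomascus is the node subtending ((Nomascus,Pan),(Gallus,((Papio,Raphanus),Klebsiella))).
That clade contains 6 terminal taxa: Gallus, Klebsiella, Nomascus, Pan, Papio, Raphanus.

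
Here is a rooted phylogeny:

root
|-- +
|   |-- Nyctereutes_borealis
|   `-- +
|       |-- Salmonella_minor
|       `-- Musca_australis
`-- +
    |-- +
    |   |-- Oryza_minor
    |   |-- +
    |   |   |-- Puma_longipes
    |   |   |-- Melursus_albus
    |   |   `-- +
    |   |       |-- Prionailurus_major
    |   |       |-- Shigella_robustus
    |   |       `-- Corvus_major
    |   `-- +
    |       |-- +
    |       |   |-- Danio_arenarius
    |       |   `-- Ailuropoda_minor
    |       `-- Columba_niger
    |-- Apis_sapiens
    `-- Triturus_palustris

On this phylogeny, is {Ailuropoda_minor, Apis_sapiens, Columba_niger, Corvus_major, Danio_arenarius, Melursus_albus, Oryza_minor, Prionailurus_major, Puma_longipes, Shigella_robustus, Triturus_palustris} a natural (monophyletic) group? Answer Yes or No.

Yes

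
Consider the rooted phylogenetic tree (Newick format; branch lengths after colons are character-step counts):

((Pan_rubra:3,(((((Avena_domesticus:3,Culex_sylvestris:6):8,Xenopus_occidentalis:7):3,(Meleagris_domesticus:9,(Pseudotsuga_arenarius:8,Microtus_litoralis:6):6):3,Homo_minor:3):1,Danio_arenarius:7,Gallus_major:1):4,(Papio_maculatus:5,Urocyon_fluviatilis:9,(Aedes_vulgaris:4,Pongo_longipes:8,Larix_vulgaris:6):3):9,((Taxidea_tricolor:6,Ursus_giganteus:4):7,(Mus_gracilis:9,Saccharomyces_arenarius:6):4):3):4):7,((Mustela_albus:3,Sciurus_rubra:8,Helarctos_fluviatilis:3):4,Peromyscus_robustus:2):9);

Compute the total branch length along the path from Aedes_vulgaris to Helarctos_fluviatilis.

43

The path runs Aedes_vulgaris → … → MRCA → … → Helarctos_fluviatilis; the MRCA is the root of the tree.
Branch lengths along that path: 4 + 3 + 9 + 4 + 7 + 9 + 4 + 3 = 43.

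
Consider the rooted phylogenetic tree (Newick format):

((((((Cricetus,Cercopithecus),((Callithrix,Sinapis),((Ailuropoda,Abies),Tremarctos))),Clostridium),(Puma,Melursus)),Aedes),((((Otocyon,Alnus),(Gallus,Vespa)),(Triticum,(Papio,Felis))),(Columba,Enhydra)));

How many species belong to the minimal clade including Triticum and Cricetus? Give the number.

20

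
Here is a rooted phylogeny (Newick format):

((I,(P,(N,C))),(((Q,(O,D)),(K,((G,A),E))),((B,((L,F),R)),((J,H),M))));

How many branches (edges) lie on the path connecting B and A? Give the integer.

8

The MRCA of B and A is the node subtending (((Q,(O,D)),(K,((G,A),E))),((B,((L,F),R)),((J,H),M))).
From B up to that node: 3 branches. From A up to the same node: 5 branches. Total: 3 + 5 = 8.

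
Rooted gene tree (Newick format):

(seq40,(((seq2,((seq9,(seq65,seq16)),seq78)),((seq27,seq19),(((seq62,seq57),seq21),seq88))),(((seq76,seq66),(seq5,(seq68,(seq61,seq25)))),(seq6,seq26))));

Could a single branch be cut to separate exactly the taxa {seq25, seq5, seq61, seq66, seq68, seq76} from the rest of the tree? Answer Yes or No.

Yes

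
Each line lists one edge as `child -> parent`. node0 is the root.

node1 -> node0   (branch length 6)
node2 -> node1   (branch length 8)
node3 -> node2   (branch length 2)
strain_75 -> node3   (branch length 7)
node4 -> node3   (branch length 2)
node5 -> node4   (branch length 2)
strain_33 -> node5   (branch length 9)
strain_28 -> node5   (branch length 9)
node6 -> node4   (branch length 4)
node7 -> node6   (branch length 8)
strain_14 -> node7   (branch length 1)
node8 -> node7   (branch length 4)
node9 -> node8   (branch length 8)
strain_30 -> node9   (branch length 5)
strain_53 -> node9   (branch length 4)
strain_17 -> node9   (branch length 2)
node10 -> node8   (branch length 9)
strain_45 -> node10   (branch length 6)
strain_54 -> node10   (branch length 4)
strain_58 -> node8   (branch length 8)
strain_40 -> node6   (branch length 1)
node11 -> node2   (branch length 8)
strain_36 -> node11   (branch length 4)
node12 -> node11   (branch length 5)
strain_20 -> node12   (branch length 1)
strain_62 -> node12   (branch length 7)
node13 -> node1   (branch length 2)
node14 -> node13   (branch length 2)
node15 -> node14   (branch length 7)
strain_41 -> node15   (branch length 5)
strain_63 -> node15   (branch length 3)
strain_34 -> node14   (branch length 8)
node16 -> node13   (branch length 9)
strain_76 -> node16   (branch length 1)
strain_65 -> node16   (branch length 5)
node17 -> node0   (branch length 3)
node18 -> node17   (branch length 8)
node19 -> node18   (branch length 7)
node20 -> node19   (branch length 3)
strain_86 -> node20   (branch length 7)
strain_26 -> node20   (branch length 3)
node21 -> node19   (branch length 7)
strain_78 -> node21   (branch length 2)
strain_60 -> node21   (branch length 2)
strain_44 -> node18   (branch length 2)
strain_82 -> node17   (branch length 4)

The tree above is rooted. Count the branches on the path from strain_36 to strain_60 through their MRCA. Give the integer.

The MRCA of strain_36 and strain_60 is the root of the tree.
From strain_36 up to that node: 4 branches. From strain_60 up to the same node: 5 branches. Total: 4 + 5 = 9.

9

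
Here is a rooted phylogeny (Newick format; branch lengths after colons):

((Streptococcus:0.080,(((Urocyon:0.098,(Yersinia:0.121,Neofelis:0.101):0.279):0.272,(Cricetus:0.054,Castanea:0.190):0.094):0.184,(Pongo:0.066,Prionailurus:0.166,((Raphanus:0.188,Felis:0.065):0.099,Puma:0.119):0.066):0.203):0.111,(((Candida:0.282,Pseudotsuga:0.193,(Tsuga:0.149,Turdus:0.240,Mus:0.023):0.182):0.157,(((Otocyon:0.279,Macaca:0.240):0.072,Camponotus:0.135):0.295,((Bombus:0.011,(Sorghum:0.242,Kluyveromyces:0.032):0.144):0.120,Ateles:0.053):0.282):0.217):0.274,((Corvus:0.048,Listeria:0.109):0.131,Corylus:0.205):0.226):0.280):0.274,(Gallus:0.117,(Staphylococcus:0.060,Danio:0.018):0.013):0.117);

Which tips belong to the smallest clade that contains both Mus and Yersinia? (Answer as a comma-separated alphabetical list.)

Ateles, Bombus, Camponotus, Candida, Castanea, Corvus, Corylus, Cricetus, Felis, Kluyveromyces, Listeria, Macaca, Mus, Neofelis, Otocyon, Pongo, Prionailurus, Pseudotsuga, Puma, Raphanus, Sorghum, Streptococcus, Tsuga, Turdus, Urocyon, Yersinia

Tracing Mus: it sits inside (Tsuga,Turdus,Mus).
Tracing Yersinia: it sits inside (Yersinia,Neofelis).
The smallest clade enclosing both is (Streptococcus,(((Urocyon,(Yersinia,Neofelis)),(Cricetus,Castanea)),(Pongo,Prionailurus,((Raphanus,Felis),Puma))),(((Candida,Pseudotsuga,(Tsuga,Turdus,Mus)),(((Otocyon,Macaca),Camponotus),((Bombus,(Sorghum,Kluyveromyces)),Ateles))),((Corvus,Listeria),Corylus))); the answer is its 26 terminal taxa in alphabetical order.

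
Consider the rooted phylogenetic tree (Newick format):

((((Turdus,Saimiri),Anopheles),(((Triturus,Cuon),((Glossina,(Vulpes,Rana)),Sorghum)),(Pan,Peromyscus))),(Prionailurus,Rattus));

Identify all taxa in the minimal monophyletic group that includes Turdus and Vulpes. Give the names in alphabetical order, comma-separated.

Anopheles, Cuon, Glossina, Pan, Peromyscus, Rana, Saimiri, Sorghum, Triturus, Turdus, Vulpes

Tracing Turdus: it sits inside (Turdus,Saimiri).
Tracing Vulpes: it sits inside (Vulpes,Rana).
The smallest clade enclosing both is (((Turdus,Saimiri),Anopheles),(((Triturus,Cuon),((Glossina,(Vulpes,Rana)),Sorghum)),(Pan,Peromyscus))); the answer is its 11 terminal taxa in alphabetical order.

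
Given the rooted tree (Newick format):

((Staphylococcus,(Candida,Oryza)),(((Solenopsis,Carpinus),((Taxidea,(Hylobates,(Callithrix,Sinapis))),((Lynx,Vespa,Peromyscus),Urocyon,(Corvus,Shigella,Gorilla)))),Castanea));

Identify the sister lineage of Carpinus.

Solenopsis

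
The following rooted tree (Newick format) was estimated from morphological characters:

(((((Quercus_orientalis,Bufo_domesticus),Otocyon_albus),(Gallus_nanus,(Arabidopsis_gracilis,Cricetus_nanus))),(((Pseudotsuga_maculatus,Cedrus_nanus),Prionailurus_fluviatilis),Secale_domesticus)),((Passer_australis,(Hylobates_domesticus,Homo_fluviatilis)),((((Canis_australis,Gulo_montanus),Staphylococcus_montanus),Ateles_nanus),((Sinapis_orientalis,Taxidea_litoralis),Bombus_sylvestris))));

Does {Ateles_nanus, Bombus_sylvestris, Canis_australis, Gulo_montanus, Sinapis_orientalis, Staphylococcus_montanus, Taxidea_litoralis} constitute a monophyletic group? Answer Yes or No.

The most recent common ancestor of these taxa subtends ((((Canis_australis,Gulo_montanus),Staphylococcus_montanus),Ateles_nanus),((Sinapis_orientalis,Taxidea_litoralis),Bombus_sylvestris)).
That clade has exactly 7 tips — every listed taxon and nothing else — so the group is monophyletic.

Yes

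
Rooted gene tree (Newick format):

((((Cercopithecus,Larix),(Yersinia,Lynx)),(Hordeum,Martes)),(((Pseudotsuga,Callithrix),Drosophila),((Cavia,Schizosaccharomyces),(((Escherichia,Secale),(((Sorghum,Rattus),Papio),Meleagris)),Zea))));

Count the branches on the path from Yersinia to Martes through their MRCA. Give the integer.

5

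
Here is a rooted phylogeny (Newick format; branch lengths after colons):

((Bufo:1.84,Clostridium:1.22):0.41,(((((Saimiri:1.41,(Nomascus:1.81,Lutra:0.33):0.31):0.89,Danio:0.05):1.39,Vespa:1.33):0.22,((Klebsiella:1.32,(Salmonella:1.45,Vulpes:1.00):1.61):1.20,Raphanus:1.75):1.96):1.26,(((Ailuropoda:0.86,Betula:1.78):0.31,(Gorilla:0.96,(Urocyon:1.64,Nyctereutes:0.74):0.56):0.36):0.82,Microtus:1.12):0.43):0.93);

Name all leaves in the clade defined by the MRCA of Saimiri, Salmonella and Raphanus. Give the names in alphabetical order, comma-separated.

Danio, Klebsiella, Lutra, Nomascus, Raphanus, Saimiri, Salmonella, Vespa, Vulpes

Tracing Saimiri: it sits inside (Saimiri,(Nomascus,Lutra)).
Tracing Salmonella: it sits inside (Salmonella,Vulpes).
Tracing Raphanus: it sits inside ((Klebsiella,(Salmonella,Vulpes)),Raphanus).
The smallest clade enclosing all 3 is ((((Saimiri,(Nomascus,Lutra)),Danio),Vespa),((Klebsiella,(Salmonella,Vulpes)),Raphanus)); the answer is its 9 terminal taxa in alphabetical order.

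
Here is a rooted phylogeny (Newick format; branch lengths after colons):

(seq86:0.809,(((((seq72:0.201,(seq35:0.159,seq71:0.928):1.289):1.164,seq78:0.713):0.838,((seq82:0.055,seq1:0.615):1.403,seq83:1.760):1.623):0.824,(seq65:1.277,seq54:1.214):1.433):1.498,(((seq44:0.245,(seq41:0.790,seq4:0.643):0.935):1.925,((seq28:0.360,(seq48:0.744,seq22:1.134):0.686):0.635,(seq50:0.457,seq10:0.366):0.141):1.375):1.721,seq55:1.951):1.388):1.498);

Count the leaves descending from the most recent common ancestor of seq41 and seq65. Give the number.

The MRCA of seq41 and seq65 is the node subtending (((((seq72,(seq35,seq71)),seq78),((seq82,seq1),seq83)),(seq65,seq54)),(((seq44,(seq41,seq4)),((seq28,(seq48,seq22)),(seq50,seq10))),seq55)).
That clade contains 18 terminal taxa: seq1, seq10, seq22, seq28, seq35, seq4, seq41, seq44, seq48, seq50, seq54, seq55, seq65, seq71, seq72, seq78, seq82, seq83.

18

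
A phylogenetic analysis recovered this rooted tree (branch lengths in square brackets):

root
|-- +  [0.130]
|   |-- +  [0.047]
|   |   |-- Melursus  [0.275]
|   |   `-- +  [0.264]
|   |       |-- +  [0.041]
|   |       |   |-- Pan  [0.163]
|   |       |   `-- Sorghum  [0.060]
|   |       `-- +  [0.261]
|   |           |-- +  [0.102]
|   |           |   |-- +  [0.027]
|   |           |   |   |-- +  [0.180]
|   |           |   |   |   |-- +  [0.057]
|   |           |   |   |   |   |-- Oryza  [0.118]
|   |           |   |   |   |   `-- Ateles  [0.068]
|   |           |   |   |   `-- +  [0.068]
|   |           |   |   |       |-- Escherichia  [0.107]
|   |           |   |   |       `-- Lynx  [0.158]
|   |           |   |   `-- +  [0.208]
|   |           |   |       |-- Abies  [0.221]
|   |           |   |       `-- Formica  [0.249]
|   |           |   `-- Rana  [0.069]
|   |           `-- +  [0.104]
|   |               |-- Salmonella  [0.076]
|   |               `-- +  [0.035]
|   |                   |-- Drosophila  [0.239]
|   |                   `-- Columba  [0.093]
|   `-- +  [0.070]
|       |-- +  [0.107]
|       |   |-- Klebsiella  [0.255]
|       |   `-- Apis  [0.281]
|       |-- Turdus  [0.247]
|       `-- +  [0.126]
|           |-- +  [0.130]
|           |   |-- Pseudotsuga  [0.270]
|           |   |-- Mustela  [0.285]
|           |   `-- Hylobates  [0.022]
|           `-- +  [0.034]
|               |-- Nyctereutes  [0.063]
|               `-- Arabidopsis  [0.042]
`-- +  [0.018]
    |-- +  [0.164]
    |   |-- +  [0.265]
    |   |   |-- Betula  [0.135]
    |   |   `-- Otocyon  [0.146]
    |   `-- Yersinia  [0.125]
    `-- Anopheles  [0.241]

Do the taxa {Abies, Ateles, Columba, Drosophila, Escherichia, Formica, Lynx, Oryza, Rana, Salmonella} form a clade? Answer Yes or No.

The most recent common ancestor of these taxa subtends (((((Oryza,Ateles),(Escherichia,Lynx)),(Abies,Formica)),Rana),(Salmonella,(Drosophila,Columba))).
That clade has exactly 10 tips — every listed taxon and nothing else — so the group is monophyletic.

Yes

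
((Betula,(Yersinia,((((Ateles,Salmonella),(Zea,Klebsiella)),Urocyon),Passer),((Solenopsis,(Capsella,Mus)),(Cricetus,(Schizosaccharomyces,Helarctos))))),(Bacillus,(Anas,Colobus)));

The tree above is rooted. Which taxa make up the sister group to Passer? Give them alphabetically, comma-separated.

Ateles, Klebsiella, Salmonella, Urocyon, Zea

Passer attaches to the tree at the node subtending ((((Ateles,Salmonella),(Zea,Klebsiella)),Urocyon),Passer).
The other lineage descending from that same node — the sister group — is (((Ateles,Salmonella),(Zea,Klebsiella)),Urocyon); its 5 tips in alphabetical order are the answer.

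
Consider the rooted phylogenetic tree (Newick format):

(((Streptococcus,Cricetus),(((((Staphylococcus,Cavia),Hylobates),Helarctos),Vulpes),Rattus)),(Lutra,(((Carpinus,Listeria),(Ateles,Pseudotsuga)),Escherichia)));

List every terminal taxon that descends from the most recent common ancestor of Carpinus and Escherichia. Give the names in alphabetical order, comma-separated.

Ateles, Carpinus, Escherichia, Listeria, Pseudotsuga

Tracing Carpinus: it sits inside (Carpinus,Listeria).
Tracing Escherichia: it sits inside (((Carpinus,Listeria),(Ateles,Pseudotsuga)),Escherichia).
The smallest clade enclosing both is (((Carpinus,Listeria),(Ateles,Pseudotsuga)),Escherichia); the answer is its 5 terminal taxa in alphabetical order.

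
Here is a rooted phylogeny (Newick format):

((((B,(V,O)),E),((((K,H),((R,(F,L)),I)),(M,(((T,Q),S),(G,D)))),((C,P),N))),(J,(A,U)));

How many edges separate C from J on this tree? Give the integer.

7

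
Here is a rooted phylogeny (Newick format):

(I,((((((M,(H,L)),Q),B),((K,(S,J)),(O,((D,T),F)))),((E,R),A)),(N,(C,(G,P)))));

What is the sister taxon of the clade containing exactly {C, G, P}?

The clade containing exactly {C, G, P} attaches to the tree at the node subtending (N,(C,(G,P))).
The other lineage descending from that same node — the sister group — is the single tip N.

N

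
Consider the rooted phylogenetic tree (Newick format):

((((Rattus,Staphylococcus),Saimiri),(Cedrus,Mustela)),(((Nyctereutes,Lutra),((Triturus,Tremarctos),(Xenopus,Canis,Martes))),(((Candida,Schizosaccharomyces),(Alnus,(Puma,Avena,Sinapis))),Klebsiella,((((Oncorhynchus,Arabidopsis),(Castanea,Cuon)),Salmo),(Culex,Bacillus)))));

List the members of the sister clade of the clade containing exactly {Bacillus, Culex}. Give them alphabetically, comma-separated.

Arabidopsis, Castanea, Cuon, Oncorhynchus, Salmo

The clade containing exactly {Bacillus, Culex} attaches to the tree at the node subtending ((((Oncorhynchus,Arabidopsis),(Castanea,Cuon)),Salmo),(Culex,Bacillus)).
The other lineage descending from that same node — the sister group — is (((Oncorhynchus,Arabidopsis),(Castanea,Cuon)),Salmo); its 5 tips in alphabetical order are the answer.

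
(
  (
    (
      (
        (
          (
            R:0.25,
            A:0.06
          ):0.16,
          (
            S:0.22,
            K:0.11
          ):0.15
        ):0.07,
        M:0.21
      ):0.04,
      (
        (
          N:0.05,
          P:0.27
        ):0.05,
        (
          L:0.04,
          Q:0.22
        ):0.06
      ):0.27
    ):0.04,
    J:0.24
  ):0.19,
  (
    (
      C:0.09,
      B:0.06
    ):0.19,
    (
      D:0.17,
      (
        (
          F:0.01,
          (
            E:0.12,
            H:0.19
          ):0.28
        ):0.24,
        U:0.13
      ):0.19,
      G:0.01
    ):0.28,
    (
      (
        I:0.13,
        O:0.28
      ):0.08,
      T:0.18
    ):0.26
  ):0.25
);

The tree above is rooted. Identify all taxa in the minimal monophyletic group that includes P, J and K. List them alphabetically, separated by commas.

Tracing P: it sits inside (N,P).
Tracing J: it sits inside (((((R,A),(S,K)),M),((N,P),(L,Q))),J).
Tracing K: it sits inside (S,K).
The smallest clade enclosing all 3 is (((((R,A),(S,K)),M),((N,P),(L,Q))),J); the answer is its 10 terminal taxa in alphabetical order.

A, J, K, L, M, N, P, Q, R, S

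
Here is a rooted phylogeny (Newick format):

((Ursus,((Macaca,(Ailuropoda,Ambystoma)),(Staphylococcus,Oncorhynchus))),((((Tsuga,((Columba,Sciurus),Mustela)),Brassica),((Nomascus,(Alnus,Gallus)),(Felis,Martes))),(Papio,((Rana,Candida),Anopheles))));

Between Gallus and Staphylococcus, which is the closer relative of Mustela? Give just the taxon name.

The MRCA of Mustela and Gallus subtends (((Tsuga,((Columba,Sciurus),Mustela)),Brassica),((Nomascus,(Alnus,Gallus)),(Felis,Martes))) (10 taxa).
The MRCA of Mustela and Staphylococcus is the root, subtending the entire tree (20 taxa).
The first is nested inside the second, so Mustela shares a more recent common ancestor with Gallus.

Gallus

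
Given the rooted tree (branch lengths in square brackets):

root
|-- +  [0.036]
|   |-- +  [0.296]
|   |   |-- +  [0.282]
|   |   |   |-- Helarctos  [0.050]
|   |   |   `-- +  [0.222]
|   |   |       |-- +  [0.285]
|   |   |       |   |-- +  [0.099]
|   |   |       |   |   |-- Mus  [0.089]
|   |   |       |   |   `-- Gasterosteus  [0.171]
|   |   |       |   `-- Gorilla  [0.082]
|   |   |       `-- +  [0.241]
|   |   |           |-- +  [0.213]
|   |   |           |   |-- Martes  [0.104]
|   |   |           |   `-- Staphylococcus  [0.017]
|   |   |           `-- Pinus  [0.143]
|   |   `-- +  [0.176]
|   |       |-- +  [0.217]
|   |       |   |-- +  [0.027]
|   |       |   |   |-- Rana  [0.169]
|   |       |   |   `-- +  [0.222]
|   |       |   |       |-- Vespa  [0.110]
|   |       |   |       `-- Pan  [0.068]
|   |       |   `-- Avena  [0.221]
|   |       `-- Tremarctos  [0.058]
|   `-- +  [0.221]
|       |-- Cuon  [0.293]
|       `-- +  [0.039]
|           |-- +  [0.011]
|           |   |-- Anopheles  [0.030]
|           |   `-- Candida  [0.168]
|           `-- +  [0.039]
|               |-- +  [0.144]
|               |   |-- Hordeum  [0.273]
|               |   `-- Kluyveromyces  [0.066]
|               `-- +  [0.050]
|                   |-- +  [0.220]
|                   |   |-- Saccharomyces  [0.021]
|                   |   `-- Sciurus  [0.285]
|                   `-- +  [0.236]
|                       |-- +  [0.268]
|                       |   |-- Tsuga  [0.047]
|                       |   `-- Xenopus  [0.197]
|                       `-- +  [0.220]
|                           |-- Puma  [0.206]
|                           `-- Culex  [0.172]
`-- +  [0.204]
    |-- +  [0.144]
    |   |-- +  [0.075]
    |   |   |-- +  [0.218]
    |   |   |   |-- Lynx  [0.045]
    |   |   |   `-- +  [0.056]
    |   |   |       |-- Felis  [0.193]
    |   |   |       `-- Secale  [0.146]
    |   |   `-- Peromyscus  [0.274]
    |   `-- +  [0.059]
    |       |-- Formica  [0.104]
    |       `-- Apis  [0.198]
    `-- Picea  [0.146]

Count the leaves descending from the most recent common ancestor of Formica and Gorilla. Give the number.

The MRCA of Formica and Gorilla is the root, so the clade is the entire tree.
That clade contains 30 terminal taxa: Anopheles, Apis, Avena, Candida, Culex, Cuon, Felis, Formica, Gasterosteus, Gorilla, Helarctos, Hordeum, Kluyveromyces, Lynx, Martes, Mus, Pan, Peromyscus, Picea, Pinus, Puma, Rana, Saccharomyces, Sciurus, Secale, Staphylococcus, Tremarctos, Tsuga, Vespa, Xenopus.

30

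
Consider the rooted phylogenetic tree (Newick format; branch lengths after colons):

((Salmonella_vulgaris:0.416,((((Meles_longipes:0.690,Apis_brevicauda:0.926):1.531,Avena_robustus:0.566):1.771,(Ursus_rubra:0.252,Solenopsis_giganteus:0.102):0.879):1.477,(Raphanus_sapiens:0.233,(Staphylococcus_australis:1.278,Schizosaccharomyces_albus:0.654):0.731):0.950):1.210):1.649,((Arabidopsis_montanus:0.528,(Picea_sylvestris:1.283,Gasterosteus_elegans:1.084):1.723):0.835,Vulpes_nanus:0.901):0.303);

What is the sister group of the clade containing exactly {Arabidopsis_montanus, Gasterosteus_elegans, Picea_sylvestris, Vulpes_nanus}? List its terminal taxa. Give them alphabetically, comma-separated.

Apis_brevicauda, Avena_robustus, Meles_longipes, Raphanus_sapiens, Salmonella_vulgaris, Schizosaccharomyces_albus, Solenopsis_giganteus, Staphylococcus_australis, Ursus_rubra

The clade containing exactly {Arabidopsis_montanus, Gasterosteus_elegans, Picea_sylvestris, Vulpes_nanus} attaches directly to the root of the tree.
The other lineage descending from that same node — the sister group — is (Salmonella_vulgaris,((((Meles_longipes,Apis_brevicauda),Avena_robustus),(Ursus_rubra,Solenopsis_giganteus)),(Raphanus_sapiens,(Staphylococcus_australis,Schizosaccharomyces_albus)))); its 9 tips in alphabetical order are the answer.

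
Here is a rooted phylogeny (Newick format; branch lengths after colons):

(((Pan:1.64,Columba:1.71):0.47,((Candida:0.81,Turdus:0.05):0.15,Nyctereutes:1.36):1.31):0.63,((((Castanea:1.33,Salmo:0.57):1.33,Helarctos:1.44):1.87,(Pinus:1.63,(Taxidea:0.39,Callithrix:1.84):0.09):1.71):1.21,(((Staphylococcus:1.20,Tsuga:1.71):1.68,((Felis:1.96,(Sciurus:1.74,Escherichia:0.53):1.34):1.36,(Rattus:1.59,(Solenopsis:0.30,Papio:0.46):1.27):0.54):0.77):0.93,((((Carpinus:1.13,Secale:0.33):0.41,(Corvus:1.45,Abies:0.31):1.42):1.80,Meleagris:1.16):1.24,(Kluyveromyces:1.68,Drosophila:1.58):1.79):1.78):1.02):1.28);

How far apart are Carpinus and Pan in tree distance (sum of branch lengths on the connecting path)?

The path runs Carpinus → … → MRCA → … → Pan; the MRCA is the root of the tree.
Branch lengths along that path: 1.13 + 0.41 + 1.80 + 1.24 + 1.78 + 1.02 + 1.28 + 0.63 + 0.47 + 1.64 = 11.40.

11.40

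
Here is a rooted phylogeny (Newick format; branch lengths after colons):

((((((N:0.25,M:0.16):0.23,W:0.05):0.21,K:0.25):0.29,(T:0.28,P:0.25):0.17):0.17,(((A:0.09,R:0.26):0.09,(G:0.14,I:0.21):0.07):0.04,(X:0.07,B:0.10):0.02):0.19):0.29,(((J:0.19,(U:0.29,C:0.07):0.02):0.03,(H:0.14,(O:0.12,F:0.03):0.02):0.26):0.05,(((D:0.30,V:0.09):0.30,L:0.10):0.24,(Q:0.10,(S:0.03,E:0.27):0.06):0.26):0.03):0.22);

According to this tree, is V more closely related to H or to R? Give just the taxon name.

The MRCA of V and H subtends (((J,(U,C)),(H,(O,F))),(((D,V),L),(Q,(S,E)))) (12 taxa).
The MRCA of V and R is the root, subtending the entire tree (24 taxa).
The first is nested inside the second, so V shares a more recent common ancestor with H.

H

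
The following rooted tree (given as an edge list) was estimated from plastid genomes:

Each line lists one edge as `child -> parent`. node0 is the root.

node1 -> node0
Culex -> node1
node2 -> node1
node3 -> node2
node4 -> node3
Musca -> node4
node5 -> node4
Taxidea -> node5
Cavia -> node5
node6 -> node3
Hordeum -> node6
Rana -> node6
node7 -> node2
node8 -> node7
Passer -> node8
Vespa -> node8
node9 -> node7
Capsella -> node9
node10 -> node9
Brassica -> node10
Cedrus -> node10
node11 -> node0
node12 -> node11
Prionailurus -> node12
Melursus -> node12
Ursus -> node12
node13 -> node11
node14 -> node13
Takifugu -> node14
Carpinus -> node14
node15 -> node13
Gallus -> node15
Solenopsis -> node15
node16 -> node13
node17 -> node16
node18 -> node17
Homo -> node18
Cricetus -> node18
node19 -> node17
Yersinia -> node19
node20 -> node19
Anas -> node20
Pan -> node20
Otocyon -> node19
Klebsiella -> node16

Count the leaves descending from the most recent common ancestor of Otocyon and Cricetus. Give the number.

The MRCA of Otocyon and Cricetus is the node subtending ((Homo,Cricetus),(Yersinia,(Anas,Pan),Otocyon)).
That clade contains 6 terminal taxa: Anas, Cricetus, Homo, Otocyon, Pan, Yersinia.

6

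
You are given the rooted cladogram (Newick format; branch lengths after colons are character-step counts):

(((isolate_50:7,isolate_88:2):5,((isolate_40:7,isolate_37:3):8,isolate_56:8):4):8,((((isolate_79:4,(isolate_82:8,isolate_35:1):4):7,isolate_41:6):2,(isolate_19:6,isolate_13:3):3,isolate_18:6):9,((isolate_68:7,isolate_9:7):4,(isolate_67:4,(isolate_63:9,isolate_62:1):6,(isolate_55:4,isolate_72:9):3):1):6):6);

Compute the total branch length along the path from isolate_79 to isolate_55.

The path runs isolate_79 → … → MRCA → … → isolate_55; the MRCA is the node subtending ((((isolate_79,(isolate_82,isolate_35)),isolate_41),(isolate_19,isolate_13),isolate_18),((isolate_68,isolate_9),(isolate_67,(isolate_63,isolate_62),(isolate_55,isolate_72)))).
Branch lengths along that path: 4 + 7 + 2 + 9 + 6 + 1 + 3 + 4 = 36.

36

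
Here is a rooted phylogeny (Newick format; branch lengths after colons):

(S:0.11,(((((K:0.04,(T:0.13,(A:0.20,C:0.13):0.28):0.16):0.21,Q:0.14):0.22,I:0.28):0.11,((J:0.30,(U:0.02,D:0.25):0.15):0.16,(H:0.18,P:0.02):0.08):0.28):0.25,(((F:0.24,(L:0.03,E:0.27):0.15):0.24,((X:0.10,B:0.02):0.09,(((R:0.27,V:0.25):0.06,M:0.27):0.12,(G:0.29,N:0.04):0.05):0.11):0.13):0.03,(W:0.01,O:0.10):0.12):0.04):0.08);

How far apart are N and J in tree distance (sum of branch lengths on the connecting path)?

The path runs N → … → MRCA → … → J; the MRCA is the node subtending (((((K,(T,(A,C))),Q),I),((J,(U,D)),(H,P))),(((F,(L,E)),((X,B),(((R,V),M),(G,N)))),(W,O))).
Branch lengths along that path: 0.04 + 0.05 + 0.11 + 0.13 + 0.03 + 0.04 + 0.25 + 0.28 + 0.16 + 0.30 = 1.39.

1.39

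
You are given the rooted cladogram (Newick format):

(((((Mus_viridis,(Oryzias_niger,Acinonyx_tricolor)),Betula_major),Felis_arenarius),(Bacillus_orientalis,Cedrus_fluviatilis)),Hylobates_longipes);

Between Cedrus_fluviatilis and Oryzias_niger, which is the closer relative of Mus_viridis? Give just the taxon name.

Oryzias_niger

The MRCA of Mus_viridis and Oryzias_niger subtends (Mus_viridis,(Oryzias_niger,Acinonyx_tricolor)) (3 taxa).
The MRCA of Mus_viridis and Cedrus_fluviatilis subtends ((((Mus_viridis,(Oryzias_niger,Acinonyx_tricolor)),Betula_major),Felis_arenarius),(Bacillus_orientalis,Cedrus_fluviatilis)) (7 taxa).
The first is nested inside the second, so Mus_viridis shares a more recent common ancestor with Oryzias_niger.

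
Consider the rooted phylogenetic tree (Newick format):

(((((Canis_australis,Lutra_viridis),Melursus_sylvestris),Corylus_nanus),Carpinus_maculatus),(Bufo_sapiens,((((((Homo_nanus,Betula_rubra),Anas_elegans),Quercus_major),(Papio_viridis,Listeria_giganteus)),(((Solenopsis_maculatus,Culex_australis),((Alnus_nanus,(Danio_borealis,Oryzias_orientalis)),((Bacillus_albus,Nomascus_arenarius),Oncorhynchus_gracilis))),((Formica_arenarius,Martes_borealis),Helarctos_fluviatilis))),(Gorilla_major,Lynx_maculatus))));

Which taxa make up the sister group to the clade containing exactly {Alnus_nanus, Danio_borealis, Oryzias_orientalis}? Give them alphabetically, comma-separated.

Bacillus_albus, Nomascus_arenarius, Oncorhynchus_gracilis

The clade containing exactly {Alnus_nanus, Danio_borealis, Oryzias_orientalis} attaches to the tree at the node subtending ((Alnus_nanus,(Danio_borealis,Oryzias_orientalis)),((Bacillus_albus,Nomascus_arenarius),Oncorhynchus_gracilis)).
The other lineage descending from that same node — the sister group — is ((Bacillus_albus,Nomascus_arenarius),Oncorhynchus_gracilis); its 3 tips in alphabetical order are the answer.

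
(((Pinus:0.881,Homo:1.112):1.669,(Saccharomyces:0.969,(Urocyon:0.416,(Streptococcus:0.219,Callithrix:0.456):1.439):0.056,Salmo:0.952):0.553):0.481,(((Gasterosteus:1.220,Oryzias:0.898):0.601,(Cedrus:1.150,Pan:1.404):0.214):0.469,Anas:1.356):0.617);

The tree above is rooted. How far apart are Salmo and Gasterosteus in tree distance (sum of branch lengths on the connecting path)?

The path runs Salmo → … → MRCA → … → Gasterosteus; the MRCA is the root of the tree.
Branch lengths along that path: 0.952 + 0.553 + 0.481 + 0.617 + 0.469 + 0.601 + 1.220 = 4.893.

4.893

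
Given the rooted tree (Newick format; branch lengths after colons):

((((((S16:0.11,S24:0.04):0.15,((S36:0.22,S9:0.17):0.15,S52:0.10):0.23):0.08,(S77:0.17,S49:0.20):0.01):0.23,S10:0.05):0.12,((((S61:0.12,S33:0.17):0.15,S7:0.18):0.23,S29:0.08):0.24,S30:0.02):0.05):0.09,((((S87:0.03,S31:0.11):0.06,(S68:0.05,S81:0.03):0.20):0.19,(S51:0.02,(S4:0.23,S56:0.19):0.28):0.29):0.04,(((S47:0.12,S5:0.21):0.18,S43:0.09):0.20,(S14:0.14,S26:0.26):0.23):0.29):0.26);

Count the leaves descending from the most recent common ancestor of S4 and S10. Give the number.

25

The MRCA of S4 and S10 is the root, so the clade is the entire tree.
That clade contains 25 terminal taxa: S10, S14, S16, S24, S26, S29, S30, S31, S33, S36, S4, S43, S47, S49, S5, S51, S52, S56, S61, S68, S7, S77, S81, S87, S9.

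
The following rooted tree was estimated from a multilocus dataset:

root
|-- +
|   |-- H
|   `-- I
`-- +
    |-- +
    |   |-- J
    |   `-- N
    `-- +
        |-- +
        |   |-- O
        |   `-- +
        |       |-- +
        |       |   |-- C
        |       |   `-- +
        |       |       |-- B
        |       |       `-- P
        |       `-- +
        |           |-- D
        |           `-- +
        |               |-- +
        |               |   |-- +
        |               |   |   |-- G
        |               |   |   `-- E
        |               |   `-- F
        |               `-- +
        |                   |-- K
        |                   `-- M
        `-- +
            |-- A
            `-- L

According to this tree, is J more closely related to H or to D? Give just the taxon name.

D

The MRCA of J and D subtends ((J,N),((O,((C,(B,P)),(D,(((G,E),F),(K,M))))),(A,L))) (14 taxa).
The MRCA of J and H is the root, subtending the entire tree (16 taxa).
The first is nested inside the second, so J shares a more recent common ancestor with D.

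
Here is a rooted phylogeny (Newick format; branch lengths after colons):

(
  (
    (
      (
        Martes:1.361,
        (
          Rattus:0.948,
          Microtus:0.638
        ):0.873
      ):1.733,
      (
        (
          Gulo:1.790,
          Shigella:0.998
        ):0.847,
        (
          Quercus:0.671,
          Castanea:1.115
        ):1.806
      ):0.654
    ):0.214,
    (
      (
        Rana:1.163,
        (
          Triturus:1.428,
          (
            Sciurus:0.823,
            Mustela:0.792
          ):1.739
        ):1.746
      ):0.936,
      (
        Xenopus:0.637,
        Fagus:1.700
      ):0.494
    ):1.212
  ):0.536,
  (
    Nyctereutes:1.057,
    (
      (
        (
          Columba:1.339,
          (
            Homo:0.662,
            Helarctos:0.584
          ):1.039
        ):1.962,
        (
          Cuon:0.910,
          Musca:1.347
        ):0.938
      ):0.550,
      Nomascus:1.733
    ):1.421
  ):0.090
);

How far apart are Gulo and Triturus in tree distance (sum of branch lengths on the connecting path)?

The path runs Gulo → … → MRCA → … → Triturus; the MRCA is the node subtending (((Martes,(Rattus,Microtus)),((Gulo,Shigella),(Quercus,Castanea))),((Rana,(Triturus,(Sciurus,Mustela))),(Xenopus,Fagus))).
Branch lengths along that path: 1.790 + 0.847 + 0.654 + 0.214 + 1.212 + 0.936 + 1.746 + 1.428 = 8.827.

8.827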